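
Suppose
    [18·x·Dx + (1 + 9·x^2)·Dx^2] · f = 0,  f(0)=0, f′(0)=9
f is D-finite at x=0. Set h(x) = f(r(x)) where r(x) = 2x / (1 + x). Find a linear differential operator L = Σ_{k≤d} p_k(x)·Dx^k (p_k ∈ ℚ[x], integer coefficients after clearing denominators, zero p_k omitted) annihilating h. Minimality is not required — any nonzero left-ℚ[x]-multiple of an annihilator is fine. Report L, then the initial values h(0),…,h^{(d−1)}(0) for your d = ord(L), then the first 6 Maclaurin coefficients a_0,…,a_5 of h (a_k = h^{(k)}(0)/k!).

L = (2 + 74·x)·Dx + (1 + 2·x + 37·x^2)·Dx^2  (order 2).
h: a_k = 0, 18, -18, -198, 630, 16938/5, …
ICs: h(0) = 0, h′(0) = 18.

f: a_k = 0, 9, 0, -27, 0, 729/5, …
L₀ from L_f via x↦r, Dx↦r'^{-1}Dx.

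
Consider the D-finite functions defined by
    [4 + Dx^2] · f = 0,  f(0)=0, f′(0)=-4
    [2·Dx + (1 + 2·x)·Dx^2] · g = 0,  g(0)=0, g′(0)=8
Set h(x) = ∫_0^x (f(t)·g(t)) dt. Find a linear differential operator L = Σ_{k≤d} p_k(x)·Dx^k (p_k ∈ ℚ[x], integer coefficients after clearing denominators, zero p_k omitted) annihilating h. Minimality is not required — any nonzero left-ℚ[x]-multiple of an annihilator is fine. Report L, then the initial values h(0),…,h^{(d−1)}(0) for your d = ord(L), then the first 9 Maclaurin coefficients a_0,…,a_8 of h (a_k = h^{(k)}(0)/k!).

L = (-48 + 192·x + 1216·x^2 + 2048·x^3 + 1024·x^4)·Dx + (32 + 320·x + 768·x^2 + 512·x^3)·Dx^2 + (160·x + 672·x^2 + 1024·x^3 + 512·x^4)·Dx^3 + (8 + 80·x + 192·x^2 + 128·x^3)·Dx^4 + (3 + 28·x + 92·x^2 + 128·x^3 + 64·x^4)·Dx^5  (order 5).
h: a_k = 0, 0, 0, -32/3, 8, -64/15, 64/9, -704/63, 248/15, …
ICs: h(0) = 0, h′(0) = 0, h′′(0) = 0, h′′′(0) = -64, h′′′′(0) = 192.

f: a_k = 0, -4, 0, 8/3, 0, -8/15, 0, 16/315, 0, …
g: a_k = 0, 8, -8, 32/3, -16, 128/5, -128/3, 512/7, -128, …
f·g: L₀ = L_f ⊗_s L_g, ord ≤ 2·2.
Integrate: L := L₀·Dx.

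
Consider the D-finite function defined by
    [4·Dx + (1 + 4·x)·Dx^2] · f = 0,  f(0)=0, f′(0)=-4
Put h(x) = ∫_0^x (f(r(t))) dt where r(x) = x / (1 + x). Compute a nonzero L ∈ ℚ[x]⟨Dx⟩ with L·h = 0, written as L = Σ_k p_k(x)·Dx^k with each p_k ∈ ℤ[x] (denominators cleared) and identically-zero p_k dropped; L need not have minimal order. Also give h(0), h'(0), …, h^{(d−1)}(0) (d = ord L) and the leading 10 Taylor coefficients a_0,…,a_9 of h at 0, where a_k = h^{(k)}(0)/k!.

L = (6 + 10·x)·Dx^2 + (1 + 6·x + 5·x^2)·Dx^3  (order 3).
h: a_k = 0, 0, -2, 4, -31/3, 156/5, -1562/15, 372, -19531/14, 16276/3, …
ICs: h(0) = 0, h′(0) = 0, h′′(0) = -4.

f: a_k = 0, -4, 8, -64/3, 64, -1024/5, 2048/3, -16384/7, 8192, -262144/9, …
f∘r: x↦r, Dx↦Dx/r' in L_f ⇒ L₀.
∫: right-multiply L₀ by Dx.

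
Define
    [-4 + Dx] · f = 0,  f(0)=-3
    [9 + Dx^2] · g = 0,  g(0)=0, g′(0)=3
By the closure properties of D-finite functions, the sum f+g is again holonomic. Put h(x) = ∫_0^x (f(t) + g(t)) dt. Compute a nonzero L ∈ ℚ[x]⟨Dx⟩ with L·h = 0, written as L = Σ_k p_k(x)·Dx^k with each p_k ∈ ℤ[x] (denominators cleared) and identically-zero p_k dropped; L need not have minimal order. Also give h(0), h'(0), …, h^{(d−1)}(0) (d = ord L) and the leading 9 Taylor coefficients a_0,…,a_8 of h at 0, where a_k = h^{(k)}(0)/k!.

f: a_k = -3, -12, -24, -32, -32, -128/5, -256/15, -1024/105, -512/105, …
g: a_k = 0, 3, 0, -9/2, 0, 81/40, 0, -243/560, 0, …
L₀ := lclm(L_f,L_g); ord L₀ ≤ 1+2.
Integrate: L := L₀·Dx.
L = -36·Dx + 9·Dx^2 - 4·Dx^3 + Dx^4  (order 4).
h: a_k = 0, -3, -9/2, -8, -73/8, -32/5, -943/240, -256/105, -17113/13440, …
ICs: h(0) = 0, h′(0) = -3, h′′(0) = -9, h′′′(0) = -48.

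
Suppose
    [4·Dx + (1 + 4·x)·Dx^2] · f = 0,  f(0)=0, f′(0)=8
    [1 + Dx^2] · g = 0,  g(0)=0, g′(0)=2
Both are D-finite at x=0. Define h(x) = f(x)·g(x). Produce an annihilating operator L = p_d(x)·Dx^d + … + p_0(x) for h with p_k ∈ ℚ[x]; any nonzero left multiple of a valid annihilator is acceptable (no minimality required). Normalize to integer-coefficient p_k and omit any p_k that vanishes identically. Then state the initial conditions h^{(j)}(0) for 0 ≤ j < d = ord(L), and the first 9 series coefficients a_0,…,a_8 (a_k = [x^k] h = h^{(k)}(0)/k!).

f: a_k = 0, 8, -16, 128/3, -128, 2048/5, -4096/3, 32768/7, -16384, …
g: a_k = 0, 2, 0, -1/3, 0, 1/60, 0, -1/2520, 0, …
h₀=f·g: eliminate ⇒ L₀, order ≤ 2·2.
L = (-147 - 144·x - 224·x^2 + 256·x^3 + 256·x^4) + (-56 - 160·x + 384·x^2 + 512·x^3)·Dx + (-150 - 160·x - 192·x^2 + 512·x^3 + 512·x^4)·Dx^2 + (-56 - 160·x + 384·x^2 + 512·x^3)·Dx^3 + (-3 - 16·x + 32·x^2 + 256·x^3 + 256·x^4)·Dx^4  (order 4).
h: a_k = 0, 0, 16, -32, 248/3, -752/3, 7246/9, -40324/15, 581267/63, …
ICs: h(0) = 0, h′(0) = 0, h′′(0) = 32, h′′′(0) = -192.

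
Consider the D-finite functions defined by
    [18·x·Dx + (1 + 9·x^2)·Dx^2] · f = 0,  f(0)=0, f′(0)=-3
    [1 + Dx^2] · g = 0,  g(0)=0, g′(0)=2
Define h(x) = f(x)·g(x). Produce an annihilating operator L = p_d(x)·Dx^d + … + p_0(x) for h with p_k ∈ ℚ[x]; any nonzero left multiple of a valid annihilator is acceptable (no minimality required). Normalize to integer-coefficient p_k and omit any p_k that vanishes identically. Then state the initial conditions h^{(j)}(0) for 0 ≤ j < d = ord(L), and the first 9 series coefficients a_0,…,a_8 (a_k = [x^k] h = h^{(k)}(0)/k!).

f: a_k = 0, -3, 0, 9, 0, -243/5, 0, 2187/7, 0, …
g: a_k = 0, 2, 0, -1/3, 0, 1/60, 0, -1/2520, 0, …
Product ⇒ symmetric product L₀, ord ≤ 4.
L = (370 + 9594·x^2 + 4131·x^4 + 2916·x^6 + 6561·x^8) + (684·x + 6804·x^3 + 8748·x^5 + 26244·x^7)·Dx + (380 + 9792·x^2 + 5346·x^4 + 5832·x^6 + 13122·x^8)·Dx^2 + (684·x + 6804·x^3 + 8748·x^5 + 26244·x^7)·Dx^3 + (10 + 198·x^2 + 1215·x^4 + 2916·x^6 + 6561·x^8)·Dx^4  (order 4).
h: a_k = 0, 0, -6, 0, 19, 0, -401/4, 0, 15389/24, …
ICs: h(0) = 0, h′(0) = 0, h′′(0) = -12, h′′′(0) = 0.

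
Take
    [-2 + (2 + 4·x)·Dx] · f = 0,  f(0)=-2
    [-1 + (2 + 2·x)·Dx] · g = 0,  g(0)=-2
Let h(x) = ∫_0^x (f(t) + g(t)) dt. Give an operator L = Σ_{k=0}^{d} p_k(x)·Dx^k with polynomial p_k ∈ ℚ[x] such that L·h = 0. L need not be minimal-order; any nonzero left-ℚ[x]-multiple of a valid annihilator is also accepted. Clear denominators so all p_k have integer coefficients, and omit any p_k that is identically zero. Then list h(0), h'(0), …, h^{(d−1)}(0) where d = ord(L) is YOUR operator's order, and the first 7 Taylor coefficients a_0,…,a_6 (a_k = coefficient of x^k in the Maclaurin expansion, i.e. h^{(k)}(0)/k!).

L = -Dx + (3 + 4·x)·Dx^2 + (2 + 6·x + 4·x^2)·Dx^3  (order 3).
h: a_k = 0, -4, -3/2, 5/12, -9/32, 17/64, -77/256, …
ICs: h(0) = 0, h′(0) = -4, h′′(0) = -3.

f: a_k = -2, -2, 1, -1, 5/4, -7/4, 21/8, …
g: a_k = -2, -1, 1/4, -1/8, 5/64, -7/128, 21/512, …
L₀ := lclm(L_f,L_g); ord L₀ ≤ 1+1.
h=∫₀ˣh₀: take L = L₀·Dx.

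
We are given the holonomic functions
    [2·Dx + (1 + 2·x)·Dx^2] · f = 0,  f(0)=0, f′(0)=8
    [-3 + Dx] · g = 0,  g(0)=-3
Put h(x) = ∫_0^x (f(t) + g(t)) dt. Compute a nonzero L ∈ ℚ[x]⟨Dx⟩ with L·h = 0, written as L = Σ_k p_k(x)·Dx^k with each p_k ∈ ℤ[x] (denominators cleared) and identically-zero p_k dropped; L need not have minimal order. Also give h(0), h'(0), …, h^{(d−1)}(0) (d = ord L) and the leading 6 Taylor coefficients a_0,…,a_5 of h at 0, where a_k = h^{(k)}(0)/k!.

L = (-42 - 36·x)·Dx^2 + (-1 - 36·x - 36·x^2)·Dx^3 + (5 + 16·x + 12·x^2)·Dx^4  (order 4).
h: a_k = 0, -3, -1/2, -43/6, -17/24, -209/40, …
ICs: h(0) = 0, h′(0) = -3, h′′(0) = -1, h′′′(0) = -43.

f: a_k = 0, 8, -8, 32/3, -16, 128/5, …
g: a_k = -3, -9, -27/2, -27/2, -81/8, -243/40, …
L₀ := lclm(L_f,L_g); ord L₀ ≤ 2+1.
h=∫₀ˣh₀: take L = L₀·Dx.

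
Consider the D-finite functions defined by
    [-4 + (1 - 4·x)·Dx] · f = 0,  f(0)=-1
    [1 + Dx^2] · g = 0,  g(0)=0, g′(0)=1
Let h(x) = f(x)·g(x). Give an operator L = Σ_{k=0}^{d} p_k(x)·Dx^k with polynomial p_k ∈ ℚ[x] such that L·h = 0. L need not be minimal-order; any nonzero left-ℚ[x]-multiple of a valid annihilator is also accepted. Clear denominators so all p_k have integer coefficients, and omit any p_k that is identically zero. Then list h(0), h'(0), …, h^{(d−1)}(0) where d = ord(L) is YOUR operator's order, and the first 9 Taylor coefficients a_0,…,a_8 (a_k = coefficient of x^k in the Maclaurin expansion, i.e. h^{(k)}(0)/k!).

f: a_k = -1, -4, -16, -64, -256, -1024, -4096, -16384, -65536, …
g: a_k = 0, 1, 0, -1/6, 0, 1/120, 0, -1/5040, 0, …
h₀=f·g: eliminate ⇒ L₀, order ≤ 1·2.
L = (-1 + 4·x) + 8·Dx + (-1 + 4·x)·Dx^2  (order 2).
h: a_k = 0, -1, -4, -95/6, -190/3, -30401/120, -30401/30, -20429471/5040, -20429471/1260, …
ICs: h(0) = 0, h′(0) = -1.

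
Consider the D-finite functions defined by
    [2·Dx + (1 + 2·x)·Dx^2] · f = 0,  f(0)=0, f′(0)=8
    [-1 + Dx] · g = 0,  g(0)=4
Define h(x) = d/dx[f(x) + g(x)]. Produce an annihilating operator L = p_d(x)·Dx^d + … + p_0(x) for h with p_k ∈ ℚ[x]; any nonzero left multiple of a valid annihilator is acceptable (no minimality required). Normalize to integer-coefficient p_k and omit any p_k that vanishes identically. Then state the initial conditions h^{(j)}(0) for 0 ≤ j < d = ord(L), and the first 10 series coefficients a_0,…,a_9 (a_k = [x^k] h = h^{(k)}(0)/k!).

L = (-10 - 4·x) + (7 - 4·x - 4·x^2)·Dx + (3 + 8·x + 4·x^2)·Dx^2  (order 2).
h: a_k = 12, -12, 34, -190/3, 769/6, -7679/30, 92161/180, -1290239/1260, 20643841/10080, -371589119/90720, …
ICs: h(0) = 12, h′(0) = -12.

f: a_k = 0, 8, -8, 32/3, -16, 128/5, -128/3, 512/7, -128, 2048/9, …
g: a_k = 4, 4, 2, 2/3, 1/6, 1/30, 1/180, 1/1260, 1/10080, 1/90720, …
h₀=f+g: left-lcm gives L₀, ord ≤ 3.
Derive L from L₀ (diff closure).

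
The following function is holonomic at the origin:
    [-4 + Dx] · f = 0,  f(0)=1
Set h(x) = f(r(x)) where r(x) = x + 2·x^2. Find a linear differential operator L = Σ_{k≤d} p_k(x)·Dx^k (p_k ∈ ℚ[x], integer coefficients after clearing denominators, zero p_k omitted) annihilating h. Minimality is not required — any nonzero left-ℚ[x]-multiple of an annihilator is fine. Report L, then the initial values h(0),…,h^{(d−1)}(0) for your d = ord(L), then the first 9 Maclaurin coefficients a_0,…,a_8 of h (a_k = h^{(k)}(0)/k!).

f: a_k = 1, 4, 8, 32/3, 32/3, 128/15, 256/45, 1024/315, 512/315, …
L₀ from L_f via x↦r, Dx↦r'^{-1}Dx.
L = (-4 - 16·x) + Dx  (order 1).
h: a_k = 1, 4, 16, 128/3, 320/3, 3328/15, 19456/45, 237568/315, 391168/315, …
ICs: h(0) = 1.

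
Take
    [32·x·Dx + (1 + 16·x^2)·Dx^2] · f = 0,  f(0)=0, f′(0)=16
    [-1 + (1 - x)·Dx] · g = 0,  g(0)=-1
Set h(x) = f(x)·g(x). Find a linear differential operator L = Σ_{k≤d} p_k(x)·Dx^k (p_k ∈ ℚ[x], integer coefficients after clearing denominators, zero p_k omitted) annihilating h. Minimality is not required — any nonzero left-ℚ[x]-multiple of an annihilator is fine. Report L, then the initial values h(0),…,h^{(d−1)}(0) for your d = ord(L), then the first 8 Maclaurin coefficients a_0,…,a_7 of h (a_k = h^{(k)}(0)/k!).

L = 32·x + (2 - 32·x + 64·x^2)·Dx + (-1 + x - 16·x^2 + 16·x^3)·Dx^2  (order 2).
h: a_k = 0, -16, -16, 208/3, 208/3, -11248/15, -11248/15, 904304/105, …
ICs: h(0) = 0, h′(0) = -16.

f: a_k = 0, 16, 0, -256/3, 0, 4096/5, 0, -65536/7, …
g: a_k = -1, -1, -1, -1, -1, -1, -1, -1, …
h₀=f·g: eliminate ⇒ L₀, order ≤ 2·1.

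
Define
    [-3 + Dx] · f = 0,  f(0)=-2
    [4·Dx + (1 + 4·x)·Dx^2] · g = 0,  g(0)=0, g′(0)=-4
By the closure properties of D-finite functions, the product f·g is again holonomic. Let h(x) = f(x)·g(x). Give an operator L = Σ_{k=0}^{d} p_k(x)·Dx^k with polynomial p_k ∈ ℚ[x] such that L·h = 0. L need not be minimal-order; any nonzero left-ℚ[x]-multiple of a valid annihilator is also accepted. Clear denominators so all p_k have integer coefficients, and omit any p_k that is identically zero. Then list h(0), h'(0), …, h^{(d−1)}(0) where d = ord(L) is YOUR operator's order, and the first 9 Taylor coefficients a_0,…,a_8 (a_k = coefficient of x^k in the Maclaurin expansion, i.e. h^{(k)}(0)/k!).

L = (-3 + 36·x) + (-2 - 24·x)·Dx + (1 + 4·x)·Dx^2  (order 2).
h: a_k = 0, 8, 8, 92/3, -36, 863/5, -1675/3, 138043/70, -69997/10, …
ICs: h(0) = 0, h′(0) = 8.

f: a_k = -2, -6, -9, -9, -27/4, -81/20, -81/40, -243/280, -729/2240, …
g: a_k = 0, -4, 8, -64/3, 64, -1024/5, 2048/3, -16384/7, 8192, …
Product ⇒ symmetric product L₀, ord ≤ 2.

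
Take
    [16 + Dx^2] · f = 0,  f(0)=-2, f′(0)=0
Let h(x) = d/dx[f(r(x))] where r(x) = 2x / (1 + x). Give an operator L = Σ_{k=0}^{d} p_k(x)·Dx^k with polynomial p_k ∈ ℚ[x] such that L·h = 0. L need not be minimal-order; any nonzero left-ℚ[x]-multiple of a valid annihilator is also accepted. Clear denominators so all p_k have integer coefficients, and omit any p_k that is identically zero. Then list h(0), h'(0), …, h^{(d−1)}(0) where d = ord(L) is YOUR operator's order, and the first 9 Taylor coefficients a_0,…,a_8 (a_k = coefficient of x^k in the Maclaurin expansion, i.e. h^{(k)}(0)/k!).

L = (70 + 12·x + 6·x^2) + (6 + 18·x + 18·x^2 + 6·x^3)·Dx + (1 + 4·x + 6·x^2 + 4·x^3 + x^4)·Dx^2  (order 2).
h: a_k = 0, 128, -384, -1792/3, 16640/3, -212864/15, 72576/5, 7461376/315, -4888064/35, …
ICs: h(0) = 0, h′(0) = 128.

f: a_k = -2, 0, 16, 0, -64/3, 0, 512/45, 0, -1024/315, …
h₀=f(r): pull back L_f along r ⇒ L₀.
Derive L from L₀ (diff closure).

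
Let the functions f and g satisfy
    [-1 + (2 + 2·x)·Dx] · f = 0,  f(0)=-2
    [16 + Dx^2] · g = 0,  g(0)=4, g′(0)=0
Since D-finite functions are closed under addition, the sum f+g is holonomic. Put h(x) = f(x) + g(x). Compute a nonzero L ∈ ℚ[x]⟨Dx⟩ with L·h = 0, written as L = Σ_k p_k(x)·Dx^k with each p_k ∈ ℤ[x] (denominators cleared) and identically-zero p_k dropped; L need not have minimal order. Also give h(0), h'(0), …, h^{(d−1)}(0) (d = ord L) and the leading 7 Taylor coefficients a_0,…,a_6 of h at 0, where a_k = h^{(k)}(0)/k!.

L = (-1072 - 2048·x - 1024·x^2) + (2016 + 6112·x + 6144·x^2 + 2048·x^3)·Dx + (-67 - 128·x - 64·x^2)·Dx^2 + (126 + 382·x + 384·x^2 + 128·x^3)·Dx^3  (order 3).
h: a_k = 2, -1, -127/4, -1/8, 8207/192, -7/128, -523343/23040, …
ICs: h(0) = 2, h′(0) = -1, h′′(0) = -127/2.

f: a_k = -2, -1, 1/4, -1/8, 5/64, -7/128, 21/512, …
g: a_k = 4, 0, -32, 0, 128/3, 0, -1024/45, …
Sum ⇒ L₀ = lclm(L_f,L_g) in ℚ(x)⟨Dx⟩.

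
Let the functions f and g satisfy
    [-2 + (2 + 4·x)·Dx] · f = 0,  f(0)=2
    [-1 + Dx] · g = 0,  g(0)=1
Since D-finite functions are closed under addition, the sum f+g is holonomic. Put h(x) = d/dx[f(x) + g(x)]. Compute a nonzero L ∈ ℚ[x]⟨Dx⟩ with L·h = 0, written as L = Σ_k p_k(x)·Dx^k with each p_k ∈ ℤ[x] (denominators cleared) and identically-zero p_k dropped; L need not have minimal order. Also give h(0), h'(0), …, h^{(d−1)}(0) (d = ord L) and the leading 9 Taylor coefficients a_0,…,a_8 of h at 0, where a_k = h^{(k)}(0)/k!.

f: a_k = 2, 2, -1, 1, -5/4, 7/4, -21/8, 33/8, -429/64, …
g: a_k = 1, 1, 1/2, 1/6, 1/24, 1/120, 1/720, 1/5040, 1/40320, …
Sum ⇒ L₀ = lclm(L_f,L_g) in ℚ(x)⟨Dx⟩.
h₀' ⇒ L via d/dx closure of L₀.
L = (-2 - x) + (1 - 2·x - 2·x^2)·Dx + (1 + 3·x + 2·x^2)·Dx^2  (order 2).
h: a_k = 3, -1, 7/2, -29/6, 211/24, -1889/120, 20791/720, -270269/5040, 4054051/40320, …
ICs: h(0) = 3, h′(0) = -1.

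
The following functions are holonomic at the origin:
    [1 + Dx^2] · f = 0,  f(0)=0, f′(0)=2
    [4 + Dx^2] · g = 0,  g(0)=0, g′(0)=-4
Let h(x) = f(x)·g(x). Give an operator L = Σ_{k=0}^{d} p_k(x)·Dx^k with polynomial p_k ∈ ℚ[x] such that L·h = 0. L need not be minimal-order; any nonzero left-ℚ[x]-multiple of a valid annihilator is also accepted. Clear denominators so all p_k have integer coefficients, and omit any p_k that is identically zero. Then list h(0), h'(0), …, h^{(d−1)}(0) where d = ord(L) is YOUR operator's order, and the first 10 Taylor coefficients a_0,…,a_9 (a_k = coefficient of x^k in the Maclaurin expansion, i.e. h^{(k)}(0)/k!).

L = 9 + 10·Dx^2 + Dx^4  (order 4).
h: a_k = 0, 0, -8, 0, 20/3, 0, -91/45, 0, 41/126, 0, …
ICs: h(0) = 0, h′(0) = 0, h′′(0) = -16, h′′′(0) = 0.

f: a_k = 0, 2, 0, -1/3, 0, 1/60, 0, -1/2520, 0, 1/181440, …
g: a_k = 0, -4, 0, 8/3, 0, -8/15, 0, 16/315, 0, -8/2835, …
L₀ := L_f ⊗_s L_g (sym. prod.), ord ≤ 4.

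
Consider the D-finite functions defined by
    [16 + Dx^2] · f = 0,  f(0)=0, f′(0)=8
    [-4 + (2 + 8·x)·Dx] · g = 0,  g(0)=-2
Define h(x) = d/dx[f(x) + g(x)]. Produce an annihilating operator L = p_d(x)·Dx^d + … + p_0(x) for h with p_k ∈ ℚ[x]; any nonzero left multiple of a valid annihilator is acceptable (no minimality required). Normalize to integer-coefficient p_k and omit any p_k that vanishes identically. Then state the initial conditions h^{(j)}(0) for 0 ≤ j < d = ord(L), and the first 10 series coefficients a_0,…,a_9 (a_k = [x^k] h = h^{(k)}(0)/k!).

f: a_k = 0, 8, 0, -64/3, 0, 256/15, 0, -2048/315, 0, 4096/2835, …
g: a_k = -2, -4, 4, -8, 20, -56, 168, -528, 1716, -5720, …
h₀=f+g: left-lcm gives L₀, ord ≤ 3.
h=h₀': d/dx-closure on L₀ ⇒ L.
L = (-608 - 1024·x - 2048·x^2) + (-112 - 960·x - 3072·x^2 - 4096·x^3)·Dx + (-38 - 64·x - 128·x^2)·Dx^2 + (-7 - 60·x - 192·x^2 - 256·x^3)·Dx^3  (order 3).
h: a_k = 4, 8, -88, 80, -584/3, 1008, -168368/45, 13728, -16212104/315, 194480, …
ICs: h(0) = 4, h′(0) = 8, h′′(0) = -176.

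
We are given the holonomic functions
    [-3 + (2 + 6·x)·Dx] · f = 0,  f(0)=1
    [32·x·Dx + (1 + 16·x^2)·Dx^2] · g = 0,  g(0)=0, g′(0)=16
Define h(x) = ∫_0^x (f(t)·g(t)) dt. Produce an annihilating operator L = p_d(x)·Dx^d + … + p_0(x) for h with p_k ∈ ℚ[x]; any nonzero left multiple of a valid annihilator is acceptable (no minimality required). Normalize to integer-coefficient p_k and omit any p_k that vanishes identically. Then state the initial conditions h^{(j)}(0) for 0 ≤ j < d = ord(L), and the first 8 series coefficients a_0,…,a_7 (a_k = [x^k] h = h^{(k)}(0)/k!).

L = (27 - 192·x - 144·x^2)·Dx + (-12 + 92·x + 576·x^2 + 576·x^3)·Dx^2 + (4 + 24·x + 100·x^2 + 384·x^3 + 576·x^4)·Dx^3  (order 3).
h: a_k = 0, 0, 8, 8, -155/6, -101/5, 34583/240, 95289/560, …
ICs: h(0) = 0, h′(0) = 0, h′′(0) = 16.

f: a_k = 1, 3/2, -9/8, 27/16, -405/128, 1701/256, -15309/1024, 72171/2048, …
g: a_k = 0, 16, 0, -256/3, 0, 4096/5, 0, -65536/7, …
f·g: L₀ = L_f ⊗_s L_g, ord ≤ 1·2.
∫: right-multiply L₀ by Dx.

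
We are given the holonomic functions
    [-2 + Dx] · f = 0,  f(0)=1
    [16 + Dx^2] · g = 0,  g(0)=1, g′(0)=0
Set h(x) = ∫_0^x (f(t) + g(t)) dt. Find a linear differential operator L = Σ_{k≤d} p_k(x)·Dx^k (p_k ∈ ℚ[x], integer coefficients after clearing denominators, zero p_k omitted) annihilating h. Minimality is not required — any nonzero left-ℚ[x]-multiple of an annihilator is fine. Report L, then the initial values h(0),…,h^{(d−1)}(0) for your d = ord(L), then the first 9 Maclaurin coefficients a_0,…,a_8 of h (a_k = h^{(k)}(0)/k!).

L = -32·Dx + 16·Dx^2 - 2·Dx^3 + Dx^4  (order 4).
h: a_k = 0, 2, 1, -2, 1/3, 34/15, 2/45, -4/5, 1/315, …
ICs: h(0) = 0, h′(0) = 2, h′′(0) = 2, h′′′(0) = -12.

f: a_k = 1, 2, 2, 4/3, 2/3, 4/15, 4/45, 8/315, 2/315, …
g: a_k = 1, 0, -8, 0, 32/3, 0, -256/45, 0, 512/315, …
h₀=f+g: left-lcm gives L₀, ord ≤ 3.
h=∫h₀ ⇒ L = L₀·Dx.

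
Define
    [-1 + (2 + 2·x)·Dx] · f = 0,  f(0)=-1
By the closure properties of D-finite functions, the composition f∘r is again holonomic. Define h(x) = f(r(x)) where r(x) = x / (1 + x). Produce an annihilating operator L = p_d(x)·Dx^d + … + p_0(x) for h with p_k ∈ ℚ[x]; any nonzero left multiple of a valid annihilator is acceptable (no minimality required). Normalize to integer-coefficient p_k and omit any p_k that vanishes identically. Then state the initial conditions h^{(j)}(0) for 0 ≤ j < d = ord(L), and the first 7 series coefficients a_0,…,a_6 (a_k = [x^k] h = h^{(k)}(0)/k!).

f: a_k = -1, -1/2, 1/8, -1/16, 5/128, -7/256, 21/1024, …
Substitute x→r, Dx→(1/r')Dx; clear ⇒ L₀.
L = -1 + (2 + 6·x + 4·x^2)·Dx  (order 1).
h: a_k = -1, -1/2, 5/8, -13/16, 141/128, -399/256, 2353/1024, …
ICs: h(0) = -1.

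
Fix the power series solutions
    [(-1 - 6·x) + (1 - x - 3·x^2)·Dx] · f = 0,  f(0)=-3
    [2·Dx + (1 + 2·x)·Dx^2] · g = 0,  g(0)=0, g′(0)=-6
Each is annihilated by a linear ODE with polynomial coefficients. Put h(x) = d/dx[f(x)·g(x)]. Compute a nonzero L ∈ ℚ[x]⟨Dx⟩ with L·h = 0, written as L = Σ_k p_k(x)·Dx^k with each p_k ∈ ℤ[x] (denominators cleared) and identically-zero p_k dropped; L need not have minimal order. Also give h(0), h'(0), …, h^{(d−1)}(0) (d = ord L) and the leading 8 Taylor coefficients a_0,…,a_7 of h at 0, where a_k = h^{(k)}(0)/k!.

f: a_k = -3, -3, -12, -21, -57, -120, -291, -651, …
g: a_k = 0, -6, 6, -8, 12, -96/5, 32, -384/7, …
Sym-product of L_f,L_g gives L₀ (≤ ord 2).
Derive L from L₀ (diff closure).
L = (26 + 108·x + 162·x^2) + (2 + 28·x + 117·x^2 + 126·x^3)·Dx + (-1 - 4·x + 2·x^2 + 21·x^3 + 18·x^4)·Dx^2  (order 2).
h: a_k = 18, 0, 234, 168, 1668, 10908/5, 53514/5, 652896/35, …
ICs: h(0) = 18, h′(0) = 0.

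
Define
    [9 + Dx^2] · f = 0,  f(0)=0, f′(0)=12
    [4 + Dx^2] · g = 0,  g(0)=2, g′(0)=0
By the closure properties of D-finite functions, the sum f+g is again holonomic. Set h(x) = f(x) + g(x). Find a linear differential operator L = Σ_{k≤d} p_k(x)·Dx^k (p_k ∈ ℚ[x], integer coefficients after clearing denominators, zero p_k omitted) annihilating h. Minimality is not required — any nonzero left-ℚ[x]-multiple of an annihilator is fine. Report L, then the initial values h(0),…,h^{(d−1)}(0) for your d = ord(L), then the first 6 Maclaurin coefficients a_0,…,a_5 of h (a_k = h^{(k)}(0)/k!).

f: a_k = 0, 12, 0, -18, 0, 81/10, …
g: a_k = 2, 0, -4, 0, 4/3, 0, …
f+g: L₀ = lclm(L_f,L_g), ord ≤ 2+2.
L = 36 + 13·Dx^2 + Dx^4  (order 4).
h: a_k = 2, 12, -4, -18, 4/3, 81/10, …
ICs: h(0) = 2, h′(0) = 12, h′′(0) = -8, h′′′(0) = -108.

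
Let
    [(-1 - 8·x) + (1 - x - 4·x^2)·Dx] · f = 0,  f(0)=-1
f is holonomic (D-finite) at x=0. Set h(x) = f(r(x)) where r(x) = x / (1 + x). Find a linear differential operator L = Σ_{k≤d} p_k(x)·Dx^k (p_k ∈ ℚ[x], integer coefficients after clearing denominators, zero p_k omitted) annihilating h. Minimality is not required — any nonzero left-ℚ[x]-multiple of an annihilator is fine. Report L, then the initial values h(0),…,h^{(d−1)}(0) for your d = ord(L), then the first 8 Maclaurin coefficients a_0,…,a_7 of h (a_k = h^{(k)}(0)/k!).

f: a_k = -1, -1, -5, -9, -29, -65, -181, -441, …
Change of var in L_f (x↦r) gives L₀.
L = (1 + 9·x) + (-1 - 2·x + 3·x^2 + 4·x^3)·Dx  (order 1).
h: a_k = -1, -1, -4, 0, -16, 16, -80, 144, …
ICs: h(0) = -1.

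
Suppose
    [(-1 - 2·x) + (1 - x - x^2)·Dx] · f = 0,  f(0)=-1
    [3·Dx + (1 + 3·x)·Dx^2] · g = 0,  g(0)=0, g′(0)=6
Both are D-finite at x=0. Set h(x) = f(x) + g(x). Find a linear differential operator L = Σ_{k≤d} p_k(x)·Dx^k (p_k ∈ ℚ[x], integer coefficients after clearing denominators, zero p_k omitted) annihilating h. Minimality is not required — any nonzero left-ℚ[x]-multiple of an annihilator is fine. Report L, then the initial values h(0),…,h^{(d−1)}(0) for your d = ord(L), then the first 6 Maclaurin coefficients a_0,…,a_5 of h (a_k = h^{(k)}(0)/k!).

f: a_k = -1, -1, -2, -3, -5, -8, …
g: a_k = 0, 6, -9, 18, -81/2, 486/5, …
h₀=f+g: left-lcm gives L₀, ord ≤ 3.
L = (126 + 342·x + 468·x^2 + 180·x^3 + 108·x^4)·Dx + (156·x + 576·x^2 + 672·x^3 + 378·x^4 + 180·x^5)·Dx^2 + (-7 - 35·x - 29·x^2 + 63·x^3 + 99·x^4 + 93·x^5 + 36·x^6)·Dx^3  (order 3).
h: a_k = -1, 5, -11, 15, -91/2, 446/5, …
ICs: h(0) = -1, h′(0) = 5, h′′(0) = -22.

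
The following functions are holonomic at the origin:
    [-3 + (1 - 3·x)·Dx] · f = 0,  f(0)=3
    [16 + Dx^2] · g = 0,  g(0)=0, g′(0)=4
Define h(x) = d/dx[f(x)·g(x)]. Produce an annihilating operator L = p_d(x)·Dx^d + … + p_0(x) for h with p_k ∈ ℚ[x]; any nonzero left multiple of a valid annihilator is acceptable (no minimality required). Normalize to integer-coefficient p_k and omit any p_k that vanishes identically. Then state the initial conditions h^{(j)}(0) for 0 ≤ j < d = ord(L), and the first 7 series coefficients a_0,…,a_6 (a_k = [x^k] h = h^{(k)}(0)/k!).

L = (-2 - 96·x + 144·x^2) + (-6 + 18·x)·Dx + (1 - 6·x + 9·x^2)·Dx^2  (order 2).
h: a_k = 12, 72, 228, 912, 3548, 63864/5, 669548/15, …
ICs: h(0) = 12, h′(0) = 72.

f: a_k = 3, 9, 27, 81, 243, 729, 2187, …
g: a_k = 0, 4, 0, -32/3, 0, 128/15, 0, …
f·g: L₀ = L_f ⊗_s L_g, ord ≤ 1·2.
h=h₀': d/dx-closure on L₀ ⇒ L.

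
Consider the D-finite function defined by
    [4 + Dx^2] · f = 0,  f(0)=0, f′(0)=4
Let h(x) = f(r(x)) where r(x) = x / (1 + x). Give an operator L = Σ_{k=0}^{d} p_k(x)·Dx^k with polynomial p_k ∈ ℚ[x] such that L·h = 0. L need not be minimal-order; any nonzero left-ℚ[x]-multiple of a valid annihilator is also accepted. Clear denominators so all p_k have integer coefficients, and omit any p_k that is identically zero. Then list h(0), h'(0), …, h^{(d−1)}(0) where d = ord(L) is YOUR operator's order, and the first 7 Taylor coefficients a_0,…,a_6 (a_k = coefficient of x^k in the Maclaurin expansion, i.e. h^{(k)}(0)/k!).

f: a_k = 0, 4, 0, -8/3, 0, 8/15, 0, …
Substitute x→r, Dx→(1/r')Dx; clear ⇒ L₀.
L = 4 + (2 + 6·x + 6·x^2 + 2·x^3)·Dx + (1 + 4·x + 6·x^2 + 4·x^3 + x^4)·Dx^2  (order 2).
h: a_k = 0, 4, -4, 4/3, 4, -172/15, 20, …
ICs: h(0) = 0, h′(0) = 4.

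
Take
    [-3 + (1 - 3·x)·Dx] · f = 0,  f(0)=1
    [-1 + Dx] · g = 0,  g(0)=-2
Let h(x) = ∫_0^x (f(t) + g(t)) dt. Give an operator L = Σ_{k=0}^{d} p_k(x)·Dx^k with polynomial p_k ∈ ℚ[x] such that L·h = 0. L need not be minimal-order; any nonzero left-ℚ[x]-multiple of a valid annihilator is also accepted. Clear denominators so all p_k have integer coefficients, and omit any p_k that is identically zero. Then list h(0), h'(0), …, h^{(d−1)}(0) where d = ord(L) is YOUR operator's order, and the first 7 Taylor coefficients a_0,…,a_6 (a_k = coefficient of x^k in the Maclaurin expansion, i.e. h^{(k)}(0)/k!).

L = (-15 - 9·x)·Dx + (17 + 6·x - 9·x^2)·Dx^2 + (-2 + 3·x + 9·x^2)·Dx^3  (order 3).
h: a_k = 0, -1, 1/2, 8/3, 20/3, 971/60, 14579/360, …
ICs: h(0) = 0, h′(0) = -1, h′′(0) = 1.

f: a_k = 1, 3, 9, 27, 81, 243, 729, …
g: a_k = -2, -2, -1, -1/3, -1/12, -1/60, -1/360, …
L₀ := lclm(L_f,L_g); ord L₀ ≤ 1+1.
h=∫h₀ ⇒ L = L₀·Dx.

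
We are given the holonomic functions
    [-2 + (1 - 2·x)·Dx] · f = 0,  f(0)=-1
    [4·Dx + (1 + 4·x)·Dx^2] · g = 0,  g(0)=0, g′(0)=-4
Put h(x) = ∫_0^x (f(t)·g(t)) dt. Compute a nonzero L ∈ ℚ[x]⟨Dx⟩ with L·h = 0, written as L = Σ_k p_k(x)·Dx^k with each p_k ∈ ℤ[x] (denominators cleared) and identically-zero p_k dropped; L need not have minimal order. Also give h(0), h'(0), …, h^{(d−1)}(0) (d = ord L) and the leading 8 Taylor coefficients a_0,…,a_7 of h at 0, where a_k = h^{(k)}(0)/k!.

f: a_k = -1, -2, -4, -8, -16, -32, -64, -128, …
g: a_k = 0, -4, 8, -64/3, 64, -1024/5, 2048/3, -16384/7, …
Sym-product of L_f,L_g gives L₀ (≤ ord 2).
h=∫₀ˣh₀: take L = L₀·Dx.
L = 8·Dx + 24·x·Dx^2 + (-1 - 2·x + 8·x^2)·Dx^3  (order 3).
h: a_k = 0, 0, 2, 0, 16/3, -64/15, 1216/45, -256/5, …
ICs: h(0) = 0, h′(0) = 0, h′′(0) = 4.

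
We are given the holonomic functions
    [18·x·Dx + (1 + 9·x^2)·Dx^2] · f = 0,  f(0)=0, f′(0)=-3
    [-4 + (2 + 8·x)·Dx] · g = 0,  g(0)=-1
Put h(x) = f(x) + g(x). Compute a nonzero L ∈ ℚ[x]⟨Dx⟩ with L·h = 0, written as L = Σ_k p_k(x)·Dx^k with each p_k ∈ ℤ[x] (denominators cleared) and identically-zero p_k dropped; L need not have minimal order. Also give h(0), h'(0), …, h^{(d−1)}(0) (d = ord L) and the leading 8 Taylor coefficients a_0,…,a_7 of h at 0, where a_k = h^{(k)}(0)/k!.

f: a_k = 0, -3, 0, 9, 0, -243/5, 0, 2187/7, …
g: a_k = -1, -2, 2, -4, 10, -28, 84, -264, …
L₀ := lclm(L_f,L_g); ord L₀ ≤ 2+1.
L = (-36 - 360·x + 972·x^2 + 1944·x^3)·Dx + (-30 - 144·x - 18·x^2 + 3888·x^3 + 6804·x^4)·Dx^2 + (-2 + 10·x + 108·x^2 + 306·x^3 + 1134·x^4 + 1944·x^5)·Dx^3  (order 3).
h: a_k = -1, -5, 2, 5, 10, -383/5, 84, 339/7, …
ICs: h(0) = -1, h′(0) = -5, h′′(0) = 4.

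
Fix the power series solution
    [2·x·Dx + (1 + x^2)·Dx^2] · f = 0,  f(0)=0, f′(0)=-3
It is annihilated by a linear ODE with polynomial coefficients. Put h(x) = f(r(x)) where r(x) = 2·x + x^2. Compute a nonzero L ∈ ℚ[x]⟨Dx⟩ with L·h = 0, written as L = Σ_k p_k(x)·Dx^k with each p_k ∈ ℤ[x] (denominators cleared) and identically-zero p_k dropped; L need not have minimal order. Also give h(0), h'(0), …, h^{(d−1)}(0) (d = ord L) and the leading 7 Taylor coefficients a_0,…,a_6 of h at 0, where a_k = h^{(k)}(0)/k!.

f: a_k = 0, -3, 0, 1, 0, -3/5, 0, …
f∘r: x↦r, Dx↦Dx/r' in L_f ⇒ L₀.
L = (-1 + 8·x + 16·x^2 + 12·x^3 + 3·x^4)·Dx + (1 + x + 4·x^2 + 8·x^3 + 5·x^4 + x^5)·Dx^2  (order 2).
h: a_k = 0, -6, -3, 8, 12, -66/5, -47, …
ICs: h(0) = 0, h′(0) = -6.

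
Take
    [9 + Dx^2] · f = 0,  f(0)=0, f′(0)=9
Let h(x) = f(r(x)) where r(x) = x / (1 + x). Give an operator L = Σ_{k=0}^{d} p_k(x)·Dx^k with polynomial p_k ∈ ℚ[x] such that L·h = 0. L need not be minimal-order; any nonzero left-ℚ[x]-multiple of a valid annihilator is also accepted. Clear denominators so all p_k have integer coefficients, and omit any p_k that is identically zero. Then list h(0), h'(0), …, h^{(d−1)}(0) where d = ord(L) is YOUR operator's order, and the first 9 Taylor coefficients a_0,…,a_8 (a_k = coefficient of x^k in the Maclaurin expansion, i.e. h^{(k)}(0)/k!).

L = 9 + (2 + 6·x + 6·x^2 + 2·x^3)·Dx + (1 + 4·x + 6·x^2 + 4·x^3 + x^4)·Dx^2  (order 2).
h: a_k = 0, 9, -9, -9/2, 63/2, -2637/40, 765/8, -58059/560, 5679/80, …
ICs: h(0) = 0, h′(0) = 9.

f: a_k = 0, 9, 0, -27/2, 0, 243/40, 0, -729/560, 0, …
h₀=f(r): pull back L_f along r ⇒ L₀.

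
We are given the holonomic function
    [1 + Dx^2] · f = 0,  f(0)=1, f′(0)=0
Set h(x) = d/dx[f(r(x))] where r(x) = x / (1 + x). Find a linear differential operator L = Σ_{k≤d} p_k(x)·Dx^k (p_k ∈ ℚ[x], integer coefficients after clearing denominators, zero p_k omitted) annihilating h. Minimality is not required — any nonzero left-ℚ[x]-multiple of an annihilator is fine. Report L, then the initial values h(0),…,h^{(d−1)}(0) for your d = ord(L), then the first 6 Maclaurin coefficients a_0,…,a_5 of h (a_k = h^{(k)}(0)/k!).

f: a_k = 1, 0, -1/2, 0, 1/24, 0, …
h₀=f(r): pull back L_f along r ⇒ L₀.
Derive L from L₀ (diff closure).
L = (7 + 12·x + 6·x^2) + (6 + 18·x + 18·x^2 + 6·x^3)·Dx + (1 + 4·x + 6·x^2 + 4·x^3 + x^4)·Dx^2  (order 2).
h: a_k = 0, -1, 3, -35/6, 55/6, -1501/120, …
ICs: h(0) = 0, h′(0) = -1.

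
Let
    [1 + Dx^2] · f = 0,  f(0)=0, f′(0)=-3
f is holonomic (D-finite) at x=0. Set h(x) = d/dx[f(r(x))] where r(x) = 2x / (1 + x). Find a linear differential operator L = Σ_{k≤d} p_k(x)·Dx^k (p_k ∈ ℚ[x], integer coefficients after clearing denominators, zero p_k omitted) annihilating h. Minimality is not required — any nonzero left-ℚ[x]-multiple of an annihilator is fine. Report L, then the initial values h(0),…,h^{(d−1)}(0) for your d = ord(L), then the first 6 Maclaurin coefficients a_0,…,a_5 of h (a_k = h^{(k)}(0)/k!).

L = (10 + 12·x + 6·x^2) + (6 + 18·x + 18·x^2 + 6·x^3)·Dx + (1 + 4·x + 6·x^2 + 4·x^3 + x^4)·Dx^2  (order 2).
h: a_k = -6, 12, -6, -24, 86, -180, …
ICs: h(0) = -6, h′(0) = 12.

f: a_k = 0, -3, 0, 1/2, 0, -1/40, …
h₀=f(r): pull back L_f along r ⇒ L₀.
Derive L from L₀ (diff closure).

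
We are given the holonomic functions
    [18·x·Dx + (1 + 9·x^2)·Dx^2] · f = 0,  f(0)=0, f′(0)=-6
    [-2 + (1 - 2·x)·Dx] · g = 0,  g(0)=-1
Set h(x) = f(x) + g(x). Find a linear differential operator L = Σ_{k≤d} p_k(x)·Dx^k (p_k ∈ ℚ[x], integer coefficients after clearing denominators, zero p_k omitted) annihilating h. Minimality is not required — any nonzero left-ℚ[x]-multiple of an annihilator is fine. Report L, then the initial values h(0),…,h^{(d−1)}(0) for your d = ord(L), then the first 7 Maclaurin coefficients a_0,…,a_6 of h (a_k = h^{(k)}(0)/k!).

f: a_k = 0, -6, 0, 18, 0, -486/5, 0, …
g: a_k = -1, -2, -4, -8, -16, -32, -64, …
f+g: L₀ = lclm(L_f,L_g), ord ≤ 2+1.
L = (36 - 288·x - 972·x^2)·Dx + (-21 + 36·x - 9·x^2 - 972·x^3)·Dx^2 + (2 + 5·x + 45·x^3 - 162·x^4)·Dx^3  (order 3).
h: a_k = -1, -8, -4, 10, -16, -646/5, -64, …
ICs: h(0) = -1, h′(0) = -8, h′′(0) = -8.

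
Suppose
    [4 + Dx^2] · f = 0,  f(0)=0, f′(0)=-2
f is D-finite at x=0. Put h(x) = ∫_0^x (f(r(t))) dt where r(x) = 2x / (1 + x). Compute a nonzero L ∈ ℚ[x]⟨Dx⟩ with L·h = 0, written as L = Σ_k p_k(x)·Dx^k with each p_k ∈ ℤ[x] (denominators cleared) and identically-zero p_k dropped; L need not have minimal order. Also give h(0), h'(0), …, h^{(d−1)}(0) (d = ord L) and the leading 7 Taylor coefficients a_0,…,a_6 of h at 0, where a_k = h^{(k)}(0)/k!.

L = 16·Dx + (2 + 6·x + 6·x^2 + 2·x^3)·Dx^2 + (1 + 4·x + 6·x^2 + 4·x^3 + x^4)·Dx^3  (order 3).
h: a_k = 0, 0, -2, 4/3, 5/3, -28/5, 386/45, …
ICs: h(0) = 0, h′(0) = 0, h′′(0) = -4.

f: a_k = 0, -2, 0, 4/3, 0, -4/15, 0, …
h₀=f(r): pull back L_f along r ⇒ L₀.
h=∫h₀ ⇒ L = L₀·Dx.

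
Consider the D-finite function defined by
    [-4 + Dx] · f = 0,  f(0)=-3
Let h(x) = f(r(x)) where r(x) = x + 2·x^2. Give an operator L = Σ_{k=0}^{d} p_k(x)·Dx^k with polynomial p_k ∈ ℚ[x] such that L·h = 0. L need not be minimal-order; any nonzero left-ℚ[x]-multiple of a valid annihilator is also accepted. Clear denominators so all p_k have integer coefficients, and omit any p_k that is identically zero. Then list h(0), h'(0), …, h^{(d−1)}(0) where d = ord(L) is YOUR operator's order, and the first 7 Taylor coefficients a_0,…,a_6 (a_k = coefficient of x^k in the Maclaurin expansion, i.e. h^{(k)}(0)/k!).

f: a_k = -3, -12, -24, -32, -32, -128/5, -256/15, …
f∘r: x↦r, Dx↦Dx/r' in L_f ⇒ L₀.
L = (-4 - 16·x) + Dx  (order 1).
h: a_k = -3, -12, -48, -128, -320, -3328/5, -19456/15, …
ICs: h(0) = -3.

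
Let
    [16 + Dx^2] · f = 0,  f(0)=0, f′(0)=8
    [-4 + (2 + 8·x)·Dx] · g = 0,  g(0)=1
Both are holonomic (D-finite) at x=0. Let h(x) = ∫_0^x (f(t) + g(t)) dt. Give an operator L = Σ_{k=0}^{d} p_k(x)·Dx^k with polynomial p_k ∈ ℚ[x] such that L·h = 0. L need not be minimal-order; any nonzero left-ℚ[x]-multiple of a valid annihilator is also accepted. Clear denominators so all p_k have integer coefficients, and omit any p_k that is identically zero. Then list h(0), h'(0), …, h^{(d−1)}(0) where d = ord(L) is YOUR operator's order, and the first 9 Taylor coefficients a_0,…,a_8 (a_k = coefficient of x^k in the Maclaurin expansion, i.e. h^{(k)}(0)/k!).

f: a_k = 0, 8, 0, -64/3, 0, 256/15, 0, -2048/315, 0, …
g: a_k = 1, 2, -2, 4, -10, 28, -84, 264, -858, …
f+g: L₀ = lclm(L_f,L_g), ord ≤ 2+1.
∫: right-multiply L₀ by Dx.
L = (-224 - 1024·x - 2048·x^2)·Dx + (48 + 704·x + 3072·x^2 + 4096·x^3)·Dx^2 + (-14 - 64·x - 128·x^2)·Dx^3 + (3 + 44·x + 192·x^2 + 256·x^3)·Dx^4  (order 4).
h: a_k = 0, 1, 5, -2/3, -13/3, -2, 338/45, -12, 10139/315, …
ICs: h(0) = 0, h′(0) = 1, h′′(0) = 10, h′′′(0) = -4.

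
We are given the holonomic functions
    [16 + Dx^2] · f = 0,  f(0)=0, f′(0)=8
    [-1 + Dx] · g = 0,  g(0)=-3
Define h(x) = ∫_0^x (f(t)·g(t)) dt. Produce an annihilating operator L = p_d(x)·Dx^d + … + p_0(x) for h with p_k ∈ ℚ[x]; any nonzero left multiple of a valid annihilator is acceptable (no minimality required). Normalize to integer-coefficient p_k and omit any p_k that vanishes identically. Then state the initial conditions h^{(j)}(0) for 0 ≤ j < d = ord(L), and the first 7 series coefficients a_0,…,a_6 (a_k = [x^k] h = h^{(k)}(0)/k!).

f: a_k = 0, 8, 0, -64/3, 0, 256/15, 0, …
g: a_k = -3, -3, -3/2, -1/2, -1/8, -1/40, -1/240, …
f·g: L₀ = L_f ⊗_s L_g, ord ≤ 2·1.
∫: right-multiply L₀ by Dx.
L = 17·Dx - 2·Dx^2 + Dx^3  (order 3).
h: a_k = 0, 0, -12, -8, 13, 12, -101/30, …
ICs: h(0) = 0, h′(0) = 0, h′′(0) = -24.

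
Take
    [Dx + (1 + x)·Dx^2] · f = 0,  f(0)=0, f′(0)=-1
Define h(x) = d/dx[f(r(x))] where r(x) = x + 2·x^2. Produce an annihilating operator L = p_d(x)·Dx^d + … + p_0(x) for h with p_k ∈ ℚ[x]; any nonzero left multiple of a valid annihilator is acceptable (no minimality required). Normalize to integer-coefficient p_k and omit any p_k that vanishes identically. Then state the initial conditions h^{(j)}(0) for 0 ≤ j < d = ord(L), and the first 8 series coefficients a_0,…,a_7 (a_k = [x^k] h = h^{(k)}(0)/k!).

f: a_k = 0, -1, 1/2, -1/3, 1/4, -1/5, 1/6, -1/7, …
Change of var in L_f (x↦r) gives L₀.
Derive L from L₀ (diff closure).
L = (-3 + 4·x + 8·x^2) + (1 + 5·x + 6·x^2 + 8·x^3)·Dx  (order 1).
h: a_k = -1, -3, 5, 1, -11, 9, 13, -31, …
ICs: h(0) = -1.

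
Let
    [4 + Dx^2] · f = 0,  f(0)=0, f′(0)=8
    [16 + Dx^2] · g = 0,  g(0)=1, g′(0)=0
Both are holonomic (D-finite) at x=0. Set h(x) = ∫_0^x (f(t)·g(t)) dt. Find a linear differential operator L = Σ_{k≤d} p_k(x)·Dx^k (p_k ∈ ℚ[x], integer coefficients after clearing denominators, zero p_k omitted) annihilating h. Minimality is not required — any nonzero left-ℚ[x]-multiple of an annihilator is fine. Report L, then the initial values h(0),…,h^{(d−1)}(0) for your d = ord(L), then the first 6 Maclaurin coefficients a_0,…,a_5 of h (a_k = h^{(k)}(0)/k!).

f: a_k = 0, 8, 0, -16/3, 0, 16/15, …
g: a_k = 1, 0, -8, 0, 32/3, 0, …
f·g: L₀ = L_f ⊗_s L_g, ord ≤ 2·2.
∫: right-multiply L₀ by Dx.
L = 144·Dx + 40·Dx^3 + Dx^5  (order 5).
h: a_k = 0, 0, 4, 0, -52/3, 0, …
ICs: h(0) = 0, h′(0) = 0, h′′(0) = 8, h′′′(0) = 0, h′′′′(0) = -416.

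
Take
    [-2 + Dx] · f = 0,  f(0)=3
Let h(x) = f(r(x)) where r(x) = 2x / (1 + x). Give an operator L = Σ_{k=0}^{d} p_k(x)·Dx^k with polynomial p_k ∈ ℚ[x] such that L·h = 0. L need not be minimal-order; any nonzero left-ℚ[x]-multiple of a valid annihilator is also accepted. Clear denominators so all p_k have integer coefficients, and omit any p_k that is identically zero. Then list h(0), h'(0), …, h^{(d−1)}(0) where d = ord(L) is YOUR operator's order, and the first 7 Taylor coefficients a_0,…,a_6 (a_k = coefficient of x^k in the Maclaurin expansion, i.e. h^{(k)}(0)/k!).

f: a_k = 3, 6, 6, 4, 2, 4/5, 4/15, …
Substitute x→r, Dx→(1/r')Dx; clear ⇒ L₀.
L = -4 + (1 + 2·x + x^2)·Dx  (order 1).
h: a_k = 3, 12, 12, -4, -4, 28/5, -44/15, …
ICs: h(0) = 3.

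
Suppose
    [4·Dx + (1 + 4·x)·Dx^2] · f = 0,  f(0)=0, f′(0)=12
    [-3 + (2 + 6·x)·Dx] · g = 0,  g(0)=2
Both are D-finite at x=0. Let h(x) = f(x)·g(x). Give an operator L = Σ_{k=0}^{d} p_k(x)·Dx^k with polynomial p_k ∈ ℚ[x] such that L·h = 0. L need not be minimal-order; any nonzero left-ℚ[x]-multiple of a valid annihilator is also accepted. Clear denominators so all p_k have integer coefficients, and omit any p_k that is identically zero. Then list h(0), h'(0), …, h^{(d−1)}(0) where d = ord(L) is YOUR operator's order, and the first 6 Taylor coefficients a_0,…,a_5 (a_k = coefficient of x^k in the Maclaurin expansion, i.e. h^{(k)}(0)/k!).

f: a_k = 0, 12, -24, 64, -192, 3072/5, …
g: a_k = 2, 3, -9/4, 27/8, -405/64, 1701/128, …
f·g: L₀ = L_f ⊗_s L_g, ord ≤ 2·1.
L = (3 + 36·x) + (4 + 12·x)·Dx + (4 + 40·x + 132·x^2 + 144·x^3)·Dx^2  (order 2).
h: a_k = 0, 24, -12, 29, -195/2, 28149/80, …
ICs: h(0) = 0, h′(0) = 24.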